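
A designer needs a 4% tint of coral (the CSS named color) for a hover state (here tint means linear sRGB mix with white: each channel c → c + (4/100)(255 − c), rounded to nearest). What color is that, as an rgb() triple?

CSS coral is rgb(255, 127, 80).
Per channel, c → c + 0.04(255 − c):
  R: 255 + 0.04×(255−255) = 255 + 0 = 255 → 255
  G: 127 + 5.12 = 132.12 → 132
  B: 80 + 7 = 87 → 87

rgb(255, 132, 87)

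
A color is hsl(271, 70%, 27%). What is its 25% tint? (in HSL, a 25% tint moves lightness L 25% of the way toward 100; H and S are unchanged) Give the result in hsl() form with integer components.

L moves 25% from 27 toward 100: 27 + 18.25 = 45.25 → 45.
H and S are unchanged.

hsl(271, 70%, 45%)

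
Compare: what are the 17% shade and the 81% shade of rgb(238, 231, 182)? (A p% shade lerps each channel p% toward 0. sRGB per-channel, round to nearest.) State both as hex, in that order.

17% shade:
  R: 238 + 0.17×(0−238) = 238 − 40.46 = 197.54 → 198
  G: 231 + 0.17×(0−231) = 231 − 39.27 = 191.73 → 192
  B: 182 + 0.17×(0−182) = 182 − 30.94 = 151.06 → 151
  → #C6C097
81% shade:
  R: 238 − 192.78 = 45.22 → 45
  G: 231 + 0.81×(0−231) = 231 − 187.11 = 43.89 → 44
  B: 182 − 147.42 = 34.58 → 35
  → #2D2C23

#C6C097, #2D2C23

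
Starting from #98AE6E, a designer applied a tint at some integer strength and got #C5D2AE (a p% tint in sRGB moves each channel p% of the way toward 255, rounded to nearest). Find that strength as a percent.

#98AE6E is rgb(152, 174, 110); #C5D2AE is rgb(197, 210, 174).
On the B channel (widest range): 174 ≈ 110 + (p/100)(255 − 110), so p ≈ 100×(174 − 110)/(255 − 110) = 6400/145 = 44.14.
p = 44 reproduces all three channels after rounding.

44%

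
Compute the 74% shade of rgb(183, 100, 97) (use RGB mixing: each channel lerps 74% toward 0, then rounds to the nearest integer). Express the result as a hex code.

A 74% shade moves each channel 74% toward 0:
  R: 183 − 135.42 = 47.58 → 48
  G: 100 − 74 = 26 → 26
  B: 97 + 0.74×(0−97) = 97 − 71.78 = 25.22 → 25
rgb(48, 26, 25) = #301A19.

#301A19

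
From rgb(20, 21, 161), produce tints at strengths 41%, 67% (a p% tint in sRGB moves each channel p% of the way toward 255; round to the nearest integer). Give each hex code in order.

41%: (20 + 96.35 = 116.35→116, 21 + 95.94 = 116.94→117, 161 + 38.54 = 199.54→200) → #7475C8
67%: (20 + 157.45 = 177.45→177, 21 + 156.78 = 177.78→178, 161 + 62.98 = 223.98→224) → #B1B2E0

#7475C8, #B1B2E0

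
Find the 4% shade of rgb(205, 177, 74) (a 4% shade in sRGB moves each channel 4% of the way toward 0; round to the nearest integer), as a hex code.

#c5aa47

Per channel, c → c + 0.04(0 − c):
  R: 205 + 0.04×(0−205) = 205 − 8.2 = 196.8 → 197
  G: 177 + 0.04×(0−177) = 177 − 7.08 = 169.92 → 170
  B: 74 + 0.04×(0−74) = 74 − 2.96 = 71.04 → 71
rgb(197, 170, 71) = #c5aa47.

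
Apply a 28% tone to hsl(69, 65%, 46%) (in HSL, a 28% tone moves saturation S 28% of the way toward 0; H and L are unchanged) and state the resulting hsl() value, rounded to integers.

S moves 28% from 65 toward 0: 65 − 18.2 = 46.8 → 47.
H and L are unchanged.

hsl(69, 47%, 46%)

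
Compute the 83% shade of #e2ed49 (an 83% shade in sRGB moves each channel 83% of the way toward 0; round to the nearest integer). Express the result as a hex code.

#e2ed49 is rgb(226, 237, 73).
Per channel, c → c + 0.83(0 − c):
  R: 226 + 0.83×(0−226) = 226 − 187.58 = 38.42 → 38
  G: 237 − 196.71 = 40.29 → 40
  B: 73 + 0.83×(0−73) = 73 − 60.59 = 12.41 → 12
rgb(38, 40, 12) = #26280c.

#26280c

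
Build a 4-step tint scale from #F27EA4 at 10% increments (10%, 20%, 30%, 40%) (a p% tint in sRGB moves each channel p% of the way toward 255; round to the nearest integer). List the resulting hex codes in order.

#F27EA4 is rgb(242, 126, 164).
10%: (242 + 1.3 = 243.3→243, 126 + 12.9 = 138.9→139, 164 + 9.1 = 173.1→173) → #F38BAD
20%: (242 + 2.6 = 244.6→245, 126 + 25.8 = 151.8→152, 164 + 18.2 = 182.2→182) → #F598B6
30%: (242 + 3.9 = 245.9→246, 126 + 38.7 = 164.7→165, 164 + 27.3 = 191.3→191) → #F6A5BF
40%: (242 + 5.2 = 247.2→247, 126 + 51.6 = 177.6→178, 164 + 36.4 = 200.4→200) → #F7B2C8

#F38BAD, #F598B6, #F6A5BF, #F7B2C8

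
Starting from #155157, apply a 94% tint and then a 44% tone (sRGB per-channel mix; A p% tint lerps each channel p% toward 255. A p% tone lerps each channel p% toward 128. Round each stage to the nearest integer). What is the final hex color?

#BFC2C2

#155157 is rgb(21, 81, 87).
A 94% tint moves each channel 94% toward 255:
  R: 21 + 0.94×(255−21) = 21 + 219.96 = 240.96 → 241
  G: 81 + 0.94×(255−81) = 81 + 163.56 = 244.56 → 245
  B: 87 + 157.92 = 244.92 → 245
After the tint: rgb(241, 245, 245) = #F1F5F5.
Per channel, c → c + 0.44(128 − c):
  R: 241 + 0.44×(128−241) = 241 − 49.72 = 191.28 → 191
  G: 245 + 0.44×(128−245) = 245 − 51.48 = 193.52 → 194
  B: 245 + 0.44×(128−245) = 245 − 51.48 = 193.52 → 194
rgb(191, 194, 194) = #BFC2C2.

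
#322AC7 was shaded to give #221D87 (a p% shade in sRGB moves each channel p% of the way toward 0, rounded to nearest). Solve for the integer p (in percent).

32%

#322AC7 is rgb(50, 42, 199); #221D87 is rgb(34, 29, 135).
On the B channel (widest range): 135 ≈ 199 + (p/100)(0 − 199), so p ≈ 100×(135 − 199)/(0 − 199) = -6400/-199 = 32.16.
p = 32 reproduces all three channels after rounding.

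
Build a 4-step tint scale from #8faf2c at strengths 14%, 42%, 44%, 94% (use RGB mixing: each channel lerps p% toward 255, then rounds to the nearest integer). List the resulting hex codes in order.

#8faf2c is rgb(143, 175, 44).
14%: (143 + 15.68 = 158.68→159, 175 + 11.2 = 186.2→186, 44 + 29.54 = 73.54→74) → #9fba4a
42%: (143 + 47.04 = 190.04→190, 175 + 33.6 = 208.6→209, 44 + 88.62 = 132.62→133) → #bed185
44%: (143 + 49.28 = 192.28→192, 175 + 35.2 = 210.2→210, 44 + 92.84 = 136.84→137) → #c0d289
94%: (143 + 105.28 = 248.28→248, 175 + 75.2 = 250.2→250, 44 + 198.34 = 242.34→242) → #f8faf2

#9fba4a, #bed185, #c0d289, #f8faf2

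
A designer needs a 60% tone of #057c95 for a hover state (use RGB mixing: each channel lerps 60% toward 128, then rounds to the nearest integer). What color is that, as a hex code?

#4f7e88

#057c95 is rgb(5, 124, 149).
Lerp each channel 60% toward 128:
  R: 5 + 73.8 = 78.8 → 79
  G: 124 + 0.6×(128−124) = 124 + 2.4 = 126.4 → 126
  B: 149 + 0.6×(128−149) = 149 − 12.6 = 136.4 → 136
rgb(79, 126, 136) = #4f7e88.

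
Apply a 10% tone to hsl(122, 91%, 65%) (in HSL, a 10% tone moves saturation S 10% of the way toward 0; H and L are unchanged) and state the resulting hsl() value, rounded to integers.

hsl(122, 82%, 65%)

S moves 10% from 91 toward 0: 91 − 9.1 = 81.9 → 82.
H and L are unchanged.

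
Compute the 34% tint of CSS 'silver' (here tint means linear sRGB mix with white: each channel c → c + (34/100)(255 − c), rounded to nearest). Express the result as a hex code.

CSS silver is rgb(192, 192, 192).
A 34% tint moves each channel 34% toward 255:
  R: 192 + 21.42 = 213.42 → 213
  G: 192 + 0.34×(255−192) = 192 + 21.42 = 213.42 → 213
  B: 192 + 21.42 = 213.42 → 213
rgb(213, 213, 213) = #D5D5D5.

#D5D5D5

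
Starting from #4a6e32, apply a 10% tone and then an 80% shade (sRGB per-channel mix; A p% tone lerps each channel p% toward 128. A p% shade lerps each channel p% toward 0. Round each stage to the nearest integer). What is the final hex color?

#10160c

#4a6e32 is rgb(74, 110, 50).
A 10% tone moves each channel 10% toward 128:
  R: 74 + 5.4 = 79.4 → 79
  G: 110 + 1.8 = 111.8 → 112
  B: 50 + 0.1×(128−50) = 50 + 7.8 = 57.8 → 58
After the tone: rgb(79, 112, 58) = #4f703a.
Lerp each channel 80% toward 0:
  R: 79 − 63.2 = 15.8 → 16
  G: 112 − 89.6 = 22.4 → 22
  B: 58 − 46.4 = 11.6 → 12
rgb(16, 22, 12) = #10160c.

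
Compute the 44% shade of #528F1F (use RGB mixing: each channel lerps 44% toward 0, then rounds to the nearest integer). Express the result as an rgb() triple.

#528F1F is rgb(82, 143, 31).
Lerp each channel 44% toward 0:
  R: 82 + 0.44×(0−82) = 82 − 36.08 = 45.92 → 46
  G: 143 − 62.92 = 80.08 → 80
  B: 31 − 13.64 = 17.36 → 17

rgb(46, 80, 17)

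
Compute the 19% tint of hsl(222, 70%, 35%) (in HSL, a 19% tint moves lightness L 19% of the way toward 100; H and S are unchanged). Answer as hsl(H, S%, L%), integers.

hsl(222, 70%, 47%)

L moves 19% from 35 toward 100: 35 + 12.35 = 47.35 → 47.
H and S are unchanged.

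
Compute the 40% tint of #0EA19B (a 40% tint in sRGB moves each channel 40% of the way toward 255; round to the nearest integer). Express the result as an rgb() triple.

rgb(110, 199, 195)

#0EA19B is rgb(14, 161, 155).
Lerp each channel 40% toward 255:
  R: 14 + 96.4 = 110.4 → 110
  G: 161 + 0.4×(255−161) = 161 + 37.6 = 198.6 → 199
  B: 155 + 0.4×(255−155) = 155 + 40 = 195 → 195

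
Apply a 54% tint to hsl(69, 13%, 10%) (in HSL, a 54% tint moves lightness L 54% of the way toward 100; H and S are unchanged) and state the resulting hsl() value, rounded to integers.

hsl(69, 13%, 59%)

L moves 54% from 10 toward 100: 10 + 48.6 = 58.6 → 59.
H and S are unchanged.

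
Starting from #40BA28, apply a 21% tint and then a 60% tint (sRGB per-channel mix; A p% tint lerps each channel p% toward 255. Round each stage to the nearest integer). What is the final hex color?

#40BA28 is rgb(64, 186, 40).
A 21% tint moves each channel 21% toward 255:
  R: 64 + 40.11 = 104.11 → 104
  G: 186 + 14.49 = 200.49 → 200
  B: 40 + 45.15 = 85.15 → 85
After the tint: rgb(104, 200, 85) = #68C855.
A 60% tint moves each channel 60% toward 255:
  R: 104 + 90.6 = 194.6 → 195
  G: 200 + 0.6×(255−200) = 200 + 33 = 233 → 233
  B: 85 + 0.6×(255−85) = 85 + 102 = 187 → 187
rgb(195, 233, 187) = #C3E9BB.

#C3E9BB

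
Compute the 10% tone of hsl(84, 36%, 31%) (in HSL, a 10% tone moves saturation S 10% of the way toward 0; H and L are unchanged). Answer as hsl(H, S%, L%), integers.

S moves 10% from 36 toward 0: 36 − 3.6 = 32.4 → 32.
H and L are unchanged.

hsl(84, 32%, 31%)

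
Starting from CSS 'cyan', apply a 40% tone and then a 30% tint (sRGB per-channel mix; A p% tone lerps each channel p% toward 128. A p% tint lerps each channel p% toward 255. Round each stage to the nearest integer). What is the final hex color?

CSS cyan is rgb(0, 255, 255).
Per channel, c → c + 0.4(128 − c):
  R: 0 + 0.4×(128−0) = 0 + 51.2 = 51.2 → 51
  G: 255 + 0.4×(128−255) = 255 − 50.8 = 204.2 → 204
  B: 255 + 0.4×(128−255) = 255 − 50.8 = 204.2 → 204
After the tone: rgb(51, 204, 204) = #33CCCC.
Lerp each channel 30% toward 255:
  R: 51 + 0.3×(255−51) = 51 + 61.2 = 112.2 → 112
  G: 204 + 0.3×(255−204) = 204 + 15.3 = 219.3 → 219
  B: 204 + 0.3×(255−204) = 204 + 15.3 = 219.3 → 219
rgb(112, 219, 219) = #70DBDB.

#70DBDB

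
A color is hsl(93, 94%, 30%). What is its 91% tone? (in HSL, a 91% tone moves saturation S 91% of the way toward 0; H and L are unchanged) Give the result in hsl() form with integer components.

hsl(93, 8%, 30%)

S moves 91% from 94 toward 0: 94 − 85.54 = 8.46 → 8.
H and L are unchanged.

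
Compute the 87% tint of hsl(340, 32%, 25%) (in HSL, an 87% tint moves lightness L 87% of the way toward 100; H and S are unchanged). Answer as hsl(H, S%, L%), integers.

L moves 87% from 25 toward 100: 25 + 65.25 = 90.25 → 90.
H and S are unchanged.

hsl(340, 32%, 90%)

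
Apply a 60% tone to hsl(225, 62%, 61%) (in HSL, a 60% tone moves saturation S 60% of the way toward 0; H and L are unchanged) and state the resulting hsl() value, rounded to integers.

S moves 60% from 62 toward 0: 62 − 37.2 = 24.8 → 25.
H and L are unchanged.

hsl(225, 25%, 61%)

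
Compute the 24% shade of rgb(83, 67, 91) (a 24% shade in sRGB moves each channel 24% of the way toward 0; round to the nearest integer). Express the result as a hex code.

#3F3345

A 24% shade moves each channel 24% toward 0:
  R: 83 − 19.92 = 63.08 → 63
  G: 67 − 16.08 = 50.92 → 51
  B: 91 − 21.84 = 69.16 → 69
rgb(63, 51, 69) = #3F3345.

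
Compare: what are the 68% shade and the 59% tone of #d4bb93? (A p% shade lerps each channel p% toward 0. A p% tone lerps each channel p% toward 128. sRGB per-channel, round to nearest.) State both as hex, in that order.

#d4bb93 is rgb(212, 187, 147).
68% shade:
  R: 212 + 0.68×(0−212) = 212 − 144.16 = 67.84 → 68
  G: 187 − 127.16 = 59.84 → 60
  B: 147 − 99.96 = 47.04 → 47
  → #443c2f
59% tone:
  R: 212 + 0.59×(128−212) = 212 − 49.56 = 162.44 → 162
  G: 187 − 34.81 = 152.19 → 152
  B: 147 + 0.59×(128−147) = 147 − 11.21 = 135.79 → 136
  → #a29888

#443c2f, #a29888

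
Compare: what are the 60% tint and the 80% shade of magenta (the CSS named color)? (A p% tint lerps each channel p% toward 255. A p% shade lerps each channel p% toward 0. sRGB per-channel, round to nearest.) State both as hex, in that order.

#ff99ff, #330033

CSS magenta is rgb(255, 0, 255).
60% tint:
  R: 255 + 0.6×(255−255) = 255 + 0 = 255 → 255
  G: 0 + 0.6×(255−0) = 0 + 153 = 153 → 153
  B: 255 + 0.6×(255−255) = 255 + 0 = 255 → 255
  → #ff99ff
80% shade:
  R: 255 − 204 = 51 → 51
  G: 0 + 0.8×(0−0) = 0 + 0 = 0 → 0
  B: 255 + 0.8×(0−255) = 255 − 204 = 51 → 51
  → #330033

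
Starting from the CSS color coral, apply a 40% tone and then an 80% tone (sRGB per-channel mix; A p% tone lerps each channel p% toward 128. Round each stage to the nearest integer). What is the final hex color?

CSS coral is rgb(255, 127, 80).
Per channel, c → c + 0.4(128 − c):
  R: 255 + 0.4×(128−255) = 255 − 50.8 = 204.2 → 204
  G: 127 + 0.4 = 127.4 → 127
  B: 80 + 0.4×(128−80) = 80 + 19.2 = 99.2 → 99
After the tone: rgb(204, 127, 99) = #CC7F63.
An 80% tone moves each channel 80% toward 128:
  R: 204 + 0.8×(128−204) = 204 − 60.8 = 143.2 → 143
  G: 127 + 0.8 = 127.8 → 128
  B: 99 + 23.2 = 122.2 → 122
rgb(143, 128, 122) = #8F807A.

#8F807A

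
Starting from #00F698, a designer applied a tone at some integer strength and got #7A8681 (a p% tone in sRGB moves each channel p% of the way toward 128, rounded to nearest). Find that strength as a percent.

95%

#00F698 is rgb(0, 246, 152); #7A8681 is rgb(122, 134, 129).
On the R channel (widest range): 122 ≈ 0 + (p/100)(128 − 0), so p ≈ 100×(122 − 0)/(128 − 0) = 12200/128 = 95.31.
p = 95 reproduces all three channels after rounding.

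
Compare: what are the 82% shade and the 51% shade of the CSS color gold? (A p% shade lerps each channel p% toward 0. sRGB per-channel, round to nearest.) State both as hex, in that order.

#2E2700, #7D6900

CSS gold is rgb(255, 215, 0).
82% shade:
  R: 255 + 0.82×(0−255) = 255 − 209.1 = 45.9 → 46
  G: 215 + 0.82×(0−215) = 215 − 176.3 = 38.7 → 39
  B: 0 + 0 = 0 → 0
  → #2E2700
51% shade:
  R: 255 + 0.51×(0−255) = 255 − 130.05 = 124.95 → 125
  G: 215 − 109.65 = 105.35 → 105
  B: 0 + 0 = 0 → 0
  → #7D6900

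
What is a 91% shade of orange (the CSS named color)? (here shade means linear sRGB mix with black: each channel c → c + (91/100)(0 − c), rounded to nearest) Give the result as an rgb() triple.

CSS orange is rgb(255, 165, 0).
Lerp each channel 91% toward 0:
  R: 255 + 0.91×(0−255) = 255 − 232.05 = 22.95 → 23
  G: 165 + 0.91×(0−165) = 165 − 150.15 = 14.85 → 15
  B: 0 + 0 = 0 → 0

rgb(23, 15, 0)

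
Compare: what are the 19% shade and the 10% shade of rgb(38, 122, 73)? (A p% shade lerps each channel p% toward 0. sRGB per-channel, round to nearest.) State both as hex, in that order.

19% shade:
  R: 38 − 7.22 = 30.78 → 31
  G: 122 − 23.18 = 98.82 → 99
  B: 73 − 13.87 = 59.13 → 59
  → #1F633B
10% shade:
  R: 38 − 3.8 = 34.2 → 34
  G: 122 + 0.1×(0−122) = 122 − 12.2 = 109.8 → 110
  B: 73 + 0.1×(0−73) = 73 − 7.3 = 65.7 → 66
  → #226E42

#1F633B, #226E42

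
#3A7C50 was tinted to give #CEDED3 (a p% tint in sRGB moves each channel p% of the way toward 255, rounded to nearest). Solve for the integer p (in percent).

#3A7C50 is rgb(58, 124, 80); #CEDED3 is rgb(206, 222, 211).
On the R channel (widest range): 206 ≈ 58 + (p/100)(255 − 58), so p ≈ 100×(206 − 58)/(255 − 58) = 14800/197 = 75.13.
p = 75 reproduces all three channels after rounding.

75%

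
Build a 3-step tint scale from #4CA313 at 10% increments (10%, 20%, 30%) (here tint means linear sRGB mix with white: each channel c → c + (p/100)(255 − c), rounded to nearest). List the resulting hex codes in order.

#4CA313 is rgb(76, 163, 19).
10%: (76 + 17.9 = 93.9→94, 163 + 9.2 = 172.2→172, 19 + 23.6 = 42.6→43) → #5EAC2B
20%: (76 + 35.8 = 111.8→112, 163 + 18.4 = 181.4→181, 19 + 47.2 = 66.2→66) → #70B542
30%: (76 + 53.7 = 129.7→130, 163 + 27.6 = 190.6→191, 19 + 70.8 = 89.8→90) → #82BF5A

#5EAC2B, #70B542, #82BF5A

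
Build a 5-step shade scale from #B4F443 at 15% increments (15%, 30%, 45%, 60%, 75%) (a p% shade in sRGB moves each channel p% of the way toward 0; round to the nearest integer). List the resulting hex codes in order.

#B4F443 is rgb(180, 244, 67).
15%: (180 − 27 = 153→153, 244 − 36.6 = 207.4→207, 67 − 10.05 = 56.95→57) → #99CF39
30%: (180 − 54 = 126→126, 244 − 73.2 = 170.8→171, 67 − 20.1 = 46.9→47) → #7EAB2F
45%: (180 − 81 = 99→99, 244 − 109.8 = 134.2→134, 67 − 30.15 = 36.85→37) → #638625
60%: (180 − 108 = 72→72, 244 − 146.4 = 97.6→98, 67 − 40.2 = 26.8→27) → #48621B
75%: (180 − 135 = 45→45, 244 − 183 = 61→61, 67 − 50.25 = 16.75→17) → #2D3D11

#99CF39, #7EAB2F, #638625, #48621B, #2D3D11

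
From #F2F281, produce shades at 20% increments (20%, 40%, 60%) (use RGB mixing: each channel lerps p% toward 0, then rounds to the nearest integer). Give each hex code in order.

#F2F281 is rgb(242, 242, 129).
20%: (242 − 48.4 = 193.6→194, 242 − 48.4 = 193.6→194, 129 − 25.8 = 103.2→103) → #C2C267
40%: (242 − 96.8 = 145.2→145, 242 − 96.8 = 145.2→145, 129 − 51.6 = 77.4→77) → #91914D
60%: (242 − 145.2 = 96.8→97, 242 − 145.2 = 96.8→97, 129 − 77.4 = 51.6→52) → #616134

#C2C267, #91914D, #616134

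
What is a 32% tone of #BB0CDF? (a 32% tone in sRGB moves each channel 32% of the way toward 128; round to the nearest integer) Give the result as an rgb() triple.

rgb(168, 49, 193)

#BB0CDF is rgb(187, 12, 223).
A 32% tone moves each channel 32% toward 128:
  R: 187 + 0.32×(128−187) = 187 − 18.88 = 168.12 → 168
  G: 12 + 37.12 = 49.12 → 49
  B: 223 + 0.32×(128−223) = 223 − 30.4 = 192.6 → 193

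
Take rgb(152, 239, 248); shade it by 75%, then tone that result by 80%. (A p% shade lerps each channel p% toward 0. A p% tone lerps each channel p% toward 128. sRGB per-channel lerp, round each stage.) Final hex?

#6E7273

A 75% shade moves each channel 75% toward 0:
  R: 152 + 0.75×(0−152) = 152 − 114 = 38 → 38
  G: 239 + 0.75×(0−239) = 239 − 179.25 = 59.75 → 60
  B: 248 − 186 = 62 → 62
After the shade: rgb(38, 60, 62) = #263C3E.
An 80% tone moves each channel 80% toward 128:
  R: 38 + 72 = 110 → 110
  G: 60 + 0.8×(128−60) = 60 + 54.4 = 114.4 → 114
  B: 62 + 0.8×(128−62) = 62 + 52.8 = 114.8 → 115
rgb(110, 114, 115) = #6E7273.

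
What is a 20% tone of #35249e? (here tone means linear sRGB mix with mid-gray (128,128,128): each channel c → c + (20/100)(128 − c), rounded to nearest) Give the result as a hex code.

#35249e is rgb(53, 36, 158).
Lerp each channel 20% toward 128:
  R: 53 + 0.2×(128−53) = 53 + 15 = 68 → 68
  G: 36 + 0.2×(128−36) = 36 + 18.4 = 54.4 → 54
  B: 158 + 0.2×(128−158) = 158 − 6 = 152 → 152
rgb(68, 54, 152) = #443698.

#443698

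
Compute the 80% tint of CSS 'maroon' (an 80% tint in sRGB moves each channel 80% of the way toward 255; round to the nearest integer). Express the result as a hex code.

CSS maroon is rgb(128, 0, 0).
An 80% tint moves each channel 80% toward 255:
  R: 128 + 101.6 = 229.6 → 230
  G: 0 + 0.8×(255−0) = 0 + 204 = 204 → 204
  B: 0 + 204 = 204 → 204
rgb(230, 204, 204) = #e6cccc.

#e6cccc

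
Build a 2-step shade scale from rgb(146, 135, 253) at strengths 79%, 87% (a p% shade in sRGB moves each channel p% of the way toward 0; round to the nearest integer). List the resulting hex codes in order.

#1f1c35, #131221

79%: (146 − 115.34 = 30.66→31, 135 − 106.65 = 28.35→28, 253 − 199.87 = 53.13→53) → #1f1c35
87%: (146 − 127.02 = 18.98→19, 135 − 117.45 = 17.55→18, 253 − 220.11 = 32.89→33) → #131221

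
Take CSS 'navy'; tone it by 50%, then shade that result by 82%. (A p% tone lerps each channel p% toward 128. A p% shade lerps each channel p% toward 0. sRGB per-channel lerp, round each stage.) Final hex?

CSS navy is rgb(0, 0, 128).
A 50% tone moves each channel 50% toward 128:
  R: 0 + 64 = 64 → 64
  G: 0 + 0.5×(128−0) = 0 + 64 = 64 → 64
  B: 128 + 0 = 128 → 128
After the tone: rgb(64, 64, 128) = #404080.
Lerp each channel 82% toward 0:
  R: 64 + 0.82×(0−64) = 64 − 52.48 = 11.52 → 12
  G: 64 − 52.48 = 11.52 → 12
  B: 128 + 0.82×(0−128) = 128 − 104.96 = 23.04 → 23
rgb(12, 12, 23) = #0c0c17.

#0c0c17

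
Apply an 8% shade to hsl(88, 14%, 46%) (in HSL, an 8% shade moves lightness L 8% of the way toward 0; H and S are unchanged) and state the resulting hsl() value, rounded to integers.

L moves 8% from 46 toward 0: 46 − 3.68 = 42.32 → 42.
H and S are unchanged.

hsl(88, 14%, 42%)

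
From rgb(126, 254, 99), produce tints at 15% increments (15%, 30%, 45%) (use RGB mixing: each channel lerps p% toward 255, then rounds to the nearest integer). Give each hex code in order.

15%: (126 + 19.35 = 145.35→145, 254→254, 99 + 23.4 = 122.4→122) → #91FE7A
30%: (126 + 38.7 = 164.7→165, 254→254, 99 + 46.8 = 145.8→146) → #A5FE92
45%: (126 + 58.05 = 184.05→184, 254→254, 99 + 70.2 = 169.2→169) → #B8FEA9

#91FE7A, #A5FE92, #B8FEA9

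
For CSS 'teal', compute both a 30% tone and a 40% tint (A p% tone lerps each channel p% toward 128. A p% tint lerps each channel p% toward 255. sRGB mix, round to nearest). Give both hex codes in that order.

CSS teal is rgb(0, 128, 128).
30% tone:
  R: 0 + 0.3×(128−0) = 0 + 38.4 = 38.4 → 38
  G: 128 + 0 = 128 → 128
  B: 128 + 0.3×(128−128) = 128 + 0 = 128 → 128
  → #268080
40% tint:
  R: 0 + 102 = 102 → 102
  G: 128 + 0.4×(255−128) = 128 + 50.8 = 178.8 → 179
  B: 128 + 50.8 = 178.8 → 179
  → #66b3b3

#268080, #66b3b3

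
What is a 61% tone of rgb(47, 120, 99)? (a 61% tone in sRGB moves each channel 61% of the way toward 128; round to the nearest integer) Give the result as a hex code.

#607D75

Lerp each channel 61% toward 128:
  R: 47 + 49.41 = 96.41 → 96
  G: 120 + 0.61×(128−120) = 120 + 4.88 = 124.88 → 125
  B: 99 + 17.69 = 116.69 → 117
rgb(96, 125, 117) = #607D75.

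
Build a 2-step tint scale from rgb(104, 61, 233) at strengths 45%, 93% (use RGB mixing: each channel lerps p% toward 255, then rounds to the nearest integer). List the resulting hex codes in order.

45%: (104 + 67.95 = 171.95→172, 61 + 87.3 = 148.3→148, 233 + 9.9 = 242.9→243) → #AC94F3
93%: (104 + 140.43 = 244.43→244, 61 + 180.42 = 241.42→241, 233 + 20.46 = 253.46→253) → #F4F1FD

#AC94F3, #F4F1FD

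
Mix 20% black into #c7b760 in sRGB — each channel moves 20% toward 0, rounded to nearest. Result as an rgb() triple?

#c7b760 is rgb(199, 183, 96).
Lerp each channel 20% toward 0:
  R: 199 − 39.8 = 159.2 → 159
  G: 183 + 0.2×(0−183) = 183 − 36.6 = 146.4 → 146
  B: 96 + 0.2×(0−96) = 96 − 19.2 = 76.8 → 77

rgb(159, 146, 77)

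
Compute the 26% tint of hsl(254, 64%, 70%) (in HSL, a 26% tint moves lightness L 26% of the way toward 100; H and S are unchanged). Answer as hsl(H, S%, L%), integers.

L moves 26% from 70 toward 100: 70 + 7.8 = 77.8 → 78.
H and S are unchanged.

hsl(254, 64%, 78%)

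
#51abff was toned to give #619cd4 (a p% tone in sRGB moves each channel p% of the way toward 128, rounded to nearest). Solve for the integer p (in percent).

#51abff is rgb(81, 171, 255); #619cd4 is rgb(97, 156, 212).
On the B channel (widest range): 212 ≈ 255 + (p/100)(128 − 255), so p ≈ 100×(212 − 255)/(128 − 255) = -4300/-127 = 33.86.
p = 34 reproduces all three channels after rounding.

34%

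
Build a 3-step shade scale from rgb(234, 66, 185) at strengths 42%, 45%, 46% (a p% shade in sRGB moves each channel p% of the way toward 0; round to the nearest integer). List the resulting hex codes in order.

42%: (234 − 98.28 = 135.72→136, 66 − 27.72 = 38.28→38, 185 − 77.7 = 107.3→107) → #88266B
45%: (234 − 105.3 = 128.7→129, 66 − 29.7 = 36.3→36, 185 − 83.25 = 101.75→102) → #812466
46%: (234 − 107.64 = 126.36→126, 66 − 30.36 = 35.64→36, 185 − 85.1 = 99.9→100) → #7E2464

#88266B, #812466, #7E2464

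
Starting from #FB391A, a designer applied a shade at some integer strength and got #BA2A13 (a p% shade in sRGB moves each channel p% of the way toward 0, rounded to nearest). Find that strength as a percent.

26%

#FB391A is rgb(251, 57, 26); #BA2A13 is rgb(186, 42, 19).
On the R channel (widest range): 186 ≈ 251 + (p/100)(0 − 251), so p ≈ 100×(186 − 251)/(0 − 251) = -6500/-251 = 25.90.
p = 26 reproduces all three channels after rounding.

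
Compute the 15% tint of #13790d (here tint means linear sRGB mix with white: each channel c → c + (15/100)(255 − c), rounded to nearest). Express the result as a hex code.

#368d31

#13790d is rgb(19, 121, 13).
Per channel, c → c + 0.15(255 − c):
  R: 19 + 35.4 = 54.4 → 54
  G: 121 + 20.1 = 141.1 → 141
  B: 13 + 36.3 = 49.3 → 49
rgb(54, 141, 49) = #368d31.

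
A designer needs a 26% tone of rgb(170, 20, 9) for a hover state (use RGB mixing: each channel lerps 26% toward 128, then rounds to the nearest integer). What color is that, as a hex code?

Lerp each channel 26% toward 128:
  R: 170 + 0.26×(128−170) = 170 − 10.92 = 159.08 → 159
  G: 20 + 0.26×(128−20) = 20 + 28.08 = 48.08 → 48
  B: 9 + 0.26×(128−9) = 9 + 30.94 = 39.94 → 40
rgb(159, 48, 40) = #9f3028.

#9f3028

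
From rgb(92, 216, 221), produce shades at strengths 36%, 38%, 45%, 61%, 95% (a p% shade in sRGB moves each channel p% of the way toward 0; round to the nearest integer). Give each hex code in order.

36%: (92 − 33.12 = 58.88→59, 216 − 77.76 = 138.24→138, 221 − 79.56 = 141.44→141) → #3B8A8D
38%: (92 − 34.96 = 57.04→57, 216 − 82.08 = 133.92→134, 221 − 83.98 = 137.02→137) → #398689
45%: (92 − 41.4 = 50.6→51, 216 − 97.2 = 118.8→119, 221 − 99.45 = 121.55→122) → #33777A
61%: (92 − 56.12 = 35.88→36, 216 − 131.76 = 84.24→84, 221 − 134.81 = 86.19→86) → #245456
95%: (92 − 87.4 = 4.6→5, 216 − 205.2 = 10.8→11, 221 − 209.95 = 11.05→11) → #050B0B

#3B8A8D, #398689, #33777A, #245456, #050B0B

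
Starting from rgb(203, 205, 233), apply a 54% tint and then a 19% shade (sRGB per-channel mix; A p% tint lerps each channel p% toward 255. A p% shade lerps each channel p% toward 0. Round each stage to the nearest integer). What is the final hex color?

#BBBCC6

Lerp each channel 54% toward 255:
  R: 203 + 0.54×(255−203) = 203 + 28.08 = 231.08 → 231
  G: 205 + 0.54×(255−205) = 205 + 27 = 232 → 232
  B: 233 + 11.88 = 244.88 → 245
After the tint: rgb(231, 232, 245) = #E7E8F5.
Per channel, c → c + 0.19(0 − c):
  R: 231 + 0.19×(0−231) = 231 − 43.89 = 187.11 → 187
  G: 232 + 0.19×(0−232) = 232 − 44.08 = 187.92 → 188
  B: 245 + 0.19×(0−245) = 245 − 46.55 = 198.45 → 198
rgb(187, 188, 198) = #BBBCC6.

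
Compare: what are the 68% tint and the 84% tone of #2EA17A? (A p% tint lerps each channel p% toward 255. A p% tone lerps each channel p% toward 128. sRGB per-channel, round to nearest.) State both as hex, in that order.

#2EA17A is rgb(46, 161, 122).
68% tint:
  R: 46 + 142.12 = 188.12 → 188
  G: 161 + 0.68×(255−161) = 161 + 63.92 = 224.92 → 225
  B: 122 + 0.68×(255−122) = 122 + 90.44 = 212.44 → 212
  → #BCE1D4
84% tone:
  R: 46 + 0.84×(128−46) = 46 + 68.88 = 114.88 → 115
  G: 161 − 27.72 = 133.28 → 133
  B: 122 + 0.84×(128−122) = 122 + 5.04 = 127.04 → 127
  → #73857F

#BCE1D4, #73857F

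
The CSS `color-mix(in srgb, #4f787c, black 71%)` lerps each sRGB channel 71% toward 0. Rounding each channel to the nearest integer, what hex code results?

#172324

#4f787c is rgb(79, 120, 124).
Per channel, c → c + 0.71(0 − c):
  R: 79 + 0.71×(0−79) = 79 − 56.09 = 22.91 → 23
  G: 120 + 0.71×(0−120) = 120 − 85.2 = 34.8 → 35
  B: 124 − 88.04 = 35.96 → 36
rgb(23, 35, 36) = #172324.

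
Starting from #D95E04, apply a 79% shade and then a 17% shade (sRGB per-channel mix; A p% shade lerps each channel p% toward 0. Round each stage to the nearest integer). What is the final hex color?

#261101

#D95E04 is rgb(217, 94, 4).
A 79% shade moves each channel 79% toward 0:
  R: 217 + 0.79×(0−217) = 217 − 171.43 = 45.57 → 46
  G: 94 + 0.79×(0−94) = 94 − 74.26 = 19.74 → 20
  B: 4 + 0.79×(0−4) = 4 − 3.16 = 0.84 → 1
After the shade: rgb(46, 20, 1) = #2E1401.
Lerp each channel 17% toward 0:
  R: 46 + 0.17×(0−46) = 46 − 7.82 = 38.18 → 38
  G: 20 + 0.17×(0−20) = 20 − 3.4 = 16.6 → 17
  B: 1 + 0.17×(0−1) = 1 − 0.17 = 0.83 → 1
rgb(38, 17, 1) = #261101.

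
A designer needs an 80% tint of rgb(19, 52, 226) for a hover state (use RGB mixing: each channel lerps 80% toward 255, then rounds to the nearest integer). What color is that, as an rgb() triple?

An 80% tint moves each channel 80% toward 255:
  R: 19 + 0.8×(255−19) = 19 + 188.8 = 207.8 → 208
  G: 52 + 0.8×(255−52) = 52 + 162.4 = 214.4 → 214
  B: 226 + 23.2 = 249.2 → 249

rgb(208, 214, 249)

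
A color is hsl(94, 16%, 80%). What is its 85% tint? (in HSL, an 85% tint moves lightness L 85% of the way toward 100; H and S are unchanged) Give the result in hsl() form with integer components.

L moves 85% from 80 toward 100: 80 + 17 = 97 → 97.
H and S are unchanged.

hsl(94, 16%, 97%)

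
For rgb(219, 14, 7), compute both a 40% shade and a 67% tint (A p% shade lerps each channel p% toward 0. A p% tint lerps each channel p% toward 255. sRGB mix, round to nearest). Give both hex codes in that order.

40% shade:
  R: 219 − 87.6 = 131.4 → 131
  G: 14 + 0.4×(0−14) = 14 − 5.6 = 8.4 → 8
  B: 7 + 0.4×(0−7) = 7 − 2.8 = 4.2 → 4
  → #830804
67% tint:
  R: 219 + 24.12 = 243.12 → 243
  G: 14 + 161.47 = 175.47 → 175
  B: 7 + 166.16 = 173.16 → 173
  → #F3AFAD

#830804, #F3AFAD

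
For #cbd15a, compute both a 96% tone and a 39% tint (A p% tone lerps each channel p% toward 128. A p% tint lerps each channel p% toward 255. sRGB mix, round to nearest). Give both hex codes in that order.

#cbd15a is rgb(203, 209, 90).
96% tone:
  R: 203 − 72 = 131 → 131
  G: 209 − 77.76 = 131.24 → 131
  B: 90 + 0.96×(128−90) = 90 + 36.48 = 126.48 → 126
  → #83837e
39% tint:
  R: 203 + 0.39×(255−203) = 203 + 20.28 = 223.28 → 223
  G: 209 + 0.39×(255−209) = 209 + 17.94 = 226.94 → 227
  B: 90 + 0.39×(255−90) = 90 + 64.35 = 154.35 → 154
  → #dfe39a

#83837e, #dfe39a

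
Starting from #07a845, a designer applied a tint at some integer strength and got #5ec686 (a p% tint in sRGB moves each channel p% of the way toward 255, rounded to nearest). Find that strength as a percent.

#07a845 is rgb(7, 168, 69); #5ec686 is rgb(94, 198, 134).
On the R channel (widest range): 94 ≈ 7 + (p/100)(255 − 7), so p ≈ 100×(94 − 7)/(255 − 7) = 8700/248 = 35.08.
p = 35 reproduces all three channels after rounding.

35%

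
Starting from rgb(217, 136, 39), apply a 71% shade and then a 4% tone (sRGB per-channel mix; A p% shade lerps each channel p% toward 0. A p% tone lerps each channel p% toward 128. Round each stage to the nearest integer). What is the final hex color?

Lerp each channel 71% toward 0:
  R: 217 − 154.07 = 62.93 → 63
  G: 136 + 0.71×(0−136) = 136 − 96.56 = 39.44 → 39
  B: 39 + 0.71×(0−39) = 39 − 27.69 = 11.31 → 11
After the shade: rgb(63, 39, 11) = #3f270b.
Lerp each channel 4% toward 128:
  R: 63 + 0.04×(128−63) = 63 + 2.6 = 65.6 → 66
  G: 39 + 3.56 = 42.56 → 43
  B: 11 + 0.04×(128−11) = 11 + 4.68 = 15.68 → 16
rgb(66, 43, 16) = #422b10.

#422b10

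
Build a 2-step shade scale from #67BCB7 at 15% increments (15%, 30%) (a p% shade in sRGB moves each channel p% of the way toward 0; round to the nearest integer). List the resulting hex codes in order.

#67BCB7 is rgb(103, 188, 183).
15%: (103 − 15.45 = 87.55→88, 188 − 28.2 = 159.8→160, 183 − 27.45 = 155.55→156) → #58A09C
30%: (103 − 30.9 = 72.1→72, 188 − 56.4 = 131.6→132, 183 − 54.9 = 128.1→128) → #488480

#58A09C, #488480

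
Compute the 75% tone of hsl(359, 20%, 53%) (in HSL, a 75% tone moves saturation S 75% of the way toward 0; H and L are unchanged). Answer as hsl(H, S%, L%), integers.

S moves 75% from 20 toward 0: 20 − 15 = 5 → 5.
H and L are unchanged.

hsl(359, 5%, 53%)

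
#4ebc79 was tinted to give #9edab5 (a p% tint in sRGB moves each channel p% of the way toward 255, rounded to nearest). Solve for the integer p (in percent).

#4ebc79 is rgb(78, 188, 121); #9edab5 is rgb(158, 218, 181).
On the R channel (widest range): 158 ≈ 78 + (p/100)(255 − 78), so p ≈ 100×(158 − 78)/(255 − 78) = 8000/177 = 45.20.
p = 45 reproduces all three channels after rounding.

45%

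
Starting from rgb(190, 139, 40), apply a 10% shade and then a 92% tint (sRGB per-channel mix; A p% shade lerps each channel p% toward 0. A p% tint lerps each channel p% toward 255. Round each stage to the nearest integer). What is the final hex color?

#f8f5ed

Lerp each channel 10% toward 0:
  R: 190 + 0.1×(0−190) = 190 − 19 = 171 → 171
  G: 139 − 13.9 = 125.1 → 125
  B: 40 − 4 = 36 → 36
After the shade: rgb(171, 125, 36) = #ab7d24.
A 92% tint moves each channel 92% toward 255:
  R: 171 + 0.92×(255−171) = 171 + 77.28 = 248.28 → 248
  G: 125 + 0.92×(255−125) = 125 + 119.6 = 244.6 → 245
  B: 36 + 0.92×(255−36) = 36 + 201.48 = 237.48 → 237
rgb(248, 245, 237) = #f8f5ed.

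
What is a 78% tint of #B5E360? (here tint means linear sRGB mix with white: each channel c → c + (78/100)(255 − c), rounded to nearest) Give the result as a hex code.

#B5E360 is rgb(181, 227, 96).
A 78% tint moves each channel 78% toward 255:
  R: 181 + 57.72 = 238.72 → 239
  G: 227 + 21.84 = 248.84 → 249
  B: 96 + 0.78×(255−96) = 96 + 124.02 = 220.02 → 220
rgb(239, 249, 220) = #EFF9DC.

#EFF9DC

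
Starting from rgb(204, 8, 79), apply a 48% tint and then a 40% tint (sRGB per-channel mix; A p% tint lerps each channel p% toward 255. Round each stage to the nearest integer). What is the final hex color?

A 48% tint moves each channel 48% toward 255:
  R: 204 + 0.48×(255−204) = 204 + 24.48 = 228.48 → 228
  G: 8 + 118.56 = 126.56 → 127
  B: 79 + 0.48×(255−79) = 79 + 84.48 = 163.48 → 163
After the tint: rgb(228, 127, 163) = #E47FA3.
Per channel, c → c + 0.4(255 − c):
  R: 228 + 0.4×(255−228) = 228 + 10.8 = 238.8 → 239
  G: 127 + 0.4×(255−127) = 127 + 51.2 = 178.2 → 178
  B: 163 + 0.4×(255−163) = 163 + 36.8 = 199.8 → 200
rgb(239, 178, 200) = #EFB2C8.

#EFB2C8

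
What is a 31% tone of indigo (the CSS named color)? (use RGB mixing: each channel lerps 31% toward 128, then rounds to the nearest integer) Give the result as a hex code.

#5B2881

CSS indigo is rgb(75, 0, 130).
Per channel, c → c + 0.31(128 − c):
  R: 75 + 16.43 = 91.43 → 91
  G: 0 + 39.68 = 39.68 → 40
  B: 130 − 0.62 = 129.38 → 129
rgb(91, 40, 129) = #5B2881.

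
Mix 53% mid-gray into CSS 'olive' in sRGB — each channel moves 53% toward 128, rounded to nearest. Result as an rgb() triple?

rgb(128, 128, 68)

CSS olive is rgb(128, 128, 0).
A 53% tone moves each channel 53% toward 128:
  R: 128 + 0 = 128 → 128
  G: 128 + 0 = 128 → 128
  B: 0 + 0.53×(128−0) = 0 + 67.84 = 67.84 → 68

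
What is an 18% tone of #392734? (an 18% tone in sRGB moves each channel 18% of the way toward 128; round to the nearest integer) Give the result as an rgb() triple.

rgb(70, 55, 66)

#392734 is rgb(57, 39, 52).
Per channel, c → c + 0.18(128 − c):
  R: 57 + 0.18×(128−57) = 57 + 12.78 = 69.78 → 70
  G: 39 + 0.18×(128−39) = 39 + 16.02 = 55.02 → 55
  B: 52 + 0.18×(128−52) = 52 + 13.68 = 65.68 → 66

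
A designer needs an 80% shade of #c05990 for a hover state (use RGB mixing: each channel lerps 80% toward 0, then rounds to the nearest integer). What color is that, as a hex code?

#26121d

#c05990 is rgb(192, 89, 144).
Per channel, c → c + 0.8(0 − c):
  R: 192 + 0.8×(0−192) = 192 − 153.6 = 38.4 → 38
  G: 89 + 0.8×(0−89) = 89 − 71.2 = 17.8 → 18
  B: 144 + 0.8×(0−144) = 144 − 115.2 = 28.8 → 29
rgb(38, 18, 29) = #26121d.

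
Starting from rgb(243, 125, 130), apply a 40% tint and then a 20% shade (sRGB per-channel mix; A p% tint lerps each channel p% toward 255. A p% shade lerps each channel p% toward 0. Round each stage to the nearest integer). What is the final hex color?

Per channel, c → c + 0.4(255 − c):
  R: 243 + 0.4×(255−243) = 243 + 4.8 = 247.8 → 248
  G: 125 + 52 = 177 → 177
  B: 130 + 50 = 180 → 180
After the tint: rgb(248, 177, 180) = #f8b1b4.
Lerp each channel 20% toward 0:
  R: 248 + 0.2×(0−248) = 248 − 49.6 = 198.4 → 198
  G: 177 + 0.2×(0−177) = 177 − 35.4 = 141.6 → 142
  B: 180 + 0.2×(0−180) = 180 − 36 = 144 → 144
rgb(198, 142, 144) = #c68e90.

#c68e90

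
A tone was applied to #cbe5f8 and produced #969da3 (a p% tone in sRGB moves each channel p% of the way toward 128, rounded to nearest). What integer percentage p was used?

#cbe5f8 is rgb(203, 229, 248); #969da3 is rgb(150, 157, 163).
On the B channel (widest range): 163 ≈ 248 + (p/100)(128 − 248), so p ≈ 100×(163 − 248)/(128 − 248) = -8500/-120 = 70.83.
p = 71 reproduces all three channels after rounding.

71%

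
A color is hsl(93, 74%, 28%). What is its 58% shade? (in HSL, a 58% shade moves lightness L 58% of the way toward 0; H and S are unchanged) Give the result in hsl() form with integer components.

L moves 58% from 28 toward 0: 28 − 16.24 = 11.76 → 12.
H and S are unchanged.

hsl(93, 74%, 12%)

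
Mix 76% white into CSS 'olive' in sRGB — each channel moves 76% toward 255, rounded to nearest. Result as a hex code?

CSS olive is rgb(128, 128, 0).
Lerp each channel 76% toward 255:
  R: 128 + 0.76×(255−128) = 128 + 96.52 = 224.52 → 225
  G: 128 + 0.76×(255−128) = 128 + 96.52 = 224.52 → 225
  B: 0 + 0.76×(255−0) = 0 + 193.8 = 193.8 → 194
rgb(225, 225, 194) = #e1e1c2.

#e1e1c2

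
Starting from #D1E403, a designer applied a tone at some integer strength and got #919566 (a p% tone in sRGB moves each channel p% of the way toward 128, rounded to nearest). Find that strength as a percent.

#D1E403 is rgb(209, 228, 3); #919566 is rgb(145, 149, 102).
On the B channel (widest range): 102 ≈ 3 + (p/100)(128 − 3), so p ≈ 100×(102 − 3)/(128 − 3) = 9900/125 = 79.20.
p = 79 reproduces all three channels after rounding.

79%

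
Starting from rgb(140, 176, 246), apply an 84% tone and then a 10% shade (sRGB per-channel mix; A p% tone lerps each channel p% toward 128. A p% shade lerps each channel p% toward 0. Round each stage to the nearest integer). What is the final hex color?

#757A84

An 84% tone moves each channel 84% toward 128:
  R: 140 + 0.84×(128−140) = 140 − 10.08 = 129.92 → 130
  G: 176 + 0.84×(128−176) = 176 − 40.32 = 135.68 → 136
  B: 246 + 0.84×(128−246) = 246 − 99.12 = 146.88 → 147
After the tone: rgb(130, 136, 147) = #828893.
A 10% shade moves each channel 10% toward 0:
  R: 130 + 0.1×(0−130) = 130 − 13 = 117 → 117
  G: 136 + 0.1×(0−136) = 136 − 13.6 = 122.4 → 122
  B: 147 + 0.1×(0−147) = 147 − 14.7 = 132.3 → 132
rgb(117, 122, 132) = #757A84.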